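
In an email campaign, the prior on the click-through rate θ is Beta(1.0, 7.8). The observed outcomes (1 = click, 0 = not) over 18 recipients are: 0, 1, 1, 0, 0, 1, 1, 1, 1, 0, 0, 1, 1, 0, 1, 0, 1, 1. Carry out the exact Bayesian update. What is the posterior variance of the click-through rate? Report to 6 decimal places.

0.008895

The Beta prior is conjugate to a Binomial/Bernoulli likelihood; the update adds successes to α and failures to β.
Posterior: Beta(α+k, β+n−k) = Beta(1.0+11, 7.8+7) = Beta(12.0, 14.8).
Var = αβ/((α+β)²(α+β+1)) = 12.0·14.8/(26.8²·27.8) = 0.008895.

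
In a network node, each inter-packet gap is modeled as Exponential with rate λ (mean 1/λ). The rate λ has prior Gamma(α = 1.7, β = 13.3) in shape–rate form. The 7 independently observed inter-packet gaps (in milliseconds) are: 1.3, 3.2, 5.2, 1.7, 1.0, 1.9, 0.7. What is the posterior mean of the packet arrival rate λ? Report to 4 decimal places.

With a Gamma(shape α, rate β) prior on the exponential rate λ, the posterior after n observations with total T = Σxᵢ is Gamma(α+n, β+T).
Sum of observations T = 15.0 milliseconds; n = 7.
Posterior: Gamma(1.7+7, 13.3+15.0) = Gamma(8.7, 28.3).
Posterior mean of λ = α/β = 8.7/28.3 = 0.3074.

0.3074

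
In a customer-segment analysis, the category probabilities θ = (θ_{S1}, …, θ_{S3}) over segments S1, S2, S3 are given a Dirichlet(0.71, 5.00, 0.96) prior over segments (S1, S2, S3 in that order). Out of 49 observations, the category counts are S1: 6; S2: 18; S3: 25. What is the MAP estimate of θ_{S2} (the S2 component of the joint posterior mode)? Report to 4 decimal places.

The Dirichlet prior is conjugate to the Multinomial likelihood: each posterior αⱼ = prior αⱼ + observed count nⱼ.
Posterior concentration: (6.71, 23.00, 25.96), total = 55.67.
Joint mode component: (α_{S2}−1)/(Σα−K) = 22.00/52.67 = 0.4177.

0.4177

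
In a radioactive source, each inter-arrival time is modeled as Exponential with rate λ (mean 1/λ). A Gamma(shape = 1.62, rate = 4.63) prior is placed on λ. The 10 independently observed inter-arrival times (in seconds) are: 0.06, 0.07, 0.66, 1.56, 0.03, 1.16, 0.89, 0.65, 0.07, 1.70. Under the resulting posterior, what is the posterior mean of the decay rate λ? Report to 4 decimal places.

With a Gamma(shape α, rate β) prior on the exponential rate λ, the posterior after n observations with total T = Σxᵢ is Gamma(α+n, β+T).
Sum of observations T = 6.85 seconds; n = 10.
Posterior: Gamma(1.62+10, 4.63+6.85) = Gamma(11.62, 11.48).
Posterior mean of λ = α/β = 11.62/11.48 = 1.0122.

1.0122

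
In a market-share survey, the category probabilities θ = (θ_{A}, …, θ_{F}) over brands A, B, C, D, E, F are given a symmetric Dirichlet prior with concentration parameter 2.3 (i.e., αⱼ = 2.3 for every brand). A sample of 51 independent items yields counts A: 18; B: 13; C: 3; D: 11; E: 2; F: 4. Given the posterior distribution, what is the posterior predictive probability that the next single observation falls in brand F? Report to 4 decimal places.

0.0972

The Dirichlet prior is conjugate to the Multinomial likelihood: each posterior αⱼ = prior αⱼ + observed count nⱼ.
Posterior concentration: (20.3, 15.3, 5.3, 13.3, 4.3, 6.3), total = 64.8.
P(next = F | data) = α_{F}/Σα = 0.0972.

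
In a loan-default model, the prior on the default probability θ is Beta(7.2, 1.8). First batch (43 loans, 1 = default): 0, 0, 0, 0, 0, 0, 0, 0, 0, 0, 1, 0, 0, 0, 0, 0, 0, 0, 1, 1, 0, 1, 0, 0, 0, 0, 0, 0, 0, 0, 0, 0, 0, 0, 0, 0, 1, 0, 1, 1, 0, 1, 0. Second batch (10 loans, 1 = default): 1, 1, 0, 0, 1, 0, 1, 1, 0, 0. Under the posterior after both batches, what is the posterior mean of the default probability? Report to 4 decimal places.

The Beta prior is conjugate to a Binomial/Bernoulli likelihood; the update adds successes to α and failures to β.
After batch 1: Beta(7.2+8, 1.8+35) = Beta(15.2, 36.8).
After batch 2: Beta(15.2+5, 36.8+5) = Beta(20.2, 41.8).
Posterior mean = α/(α+β) = 20.2/62.0 = 0.3258.

0.3258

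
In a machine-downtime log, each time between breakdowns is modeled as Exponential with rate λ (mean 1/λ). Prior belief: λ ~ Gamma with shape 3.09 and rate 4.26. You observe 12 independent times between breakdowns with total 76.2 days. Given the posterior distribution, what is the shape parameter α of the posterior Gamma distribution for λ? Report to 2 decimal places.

15.09

With a Gamma(shape α, rate β) prior on the exponential rate λ, the posterior after n observations with total T = Σxᵢ is Gamma(α+n, β+T).
Posterior: Gamma(3.09+12, 4.26+76.2) = Gamma(15.09, 80.46).
Posterior α = 15.09.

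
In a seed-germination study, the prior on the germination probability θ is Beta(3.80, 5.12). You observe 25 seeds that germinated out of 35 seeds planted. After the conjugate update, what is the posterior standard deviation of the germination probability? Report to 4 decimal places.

0.0709

The Beta prior is conjugate to a Binomial/Bernoulli likelihood; the update adds successes to α and failures to β.
Posterior: Beta(α+k, β+n−k) = Beta(3.80+25, 5.12+10) = Beta(28.80, 15.12).
Var = αβ/((α+β)²(α+β+1)) = 28.80·15.12/(43.92²·44.92) = 0.00502551; SD = √0.00502551 = 0.0709.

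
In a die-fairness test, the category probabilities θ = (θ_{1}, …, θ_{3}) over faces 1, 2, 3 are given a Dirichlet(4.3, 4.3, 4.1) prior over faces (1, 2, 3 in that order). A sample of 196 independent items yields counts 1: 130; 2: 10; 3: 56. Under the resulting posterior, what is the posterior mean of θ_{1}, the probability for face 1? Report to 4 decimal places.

The Dirichlet prior is conjugate to the Multinomial likelihood: each posterior αⱼ = prior αⱼ + observed count nⱼ.
Posterior concentration: (134.3, 14.3, 60.1), total = 208.7.
E[θ_{1}|data] = α_{1}/Σα = 134.3/208.7 = 0.6435.

0.6435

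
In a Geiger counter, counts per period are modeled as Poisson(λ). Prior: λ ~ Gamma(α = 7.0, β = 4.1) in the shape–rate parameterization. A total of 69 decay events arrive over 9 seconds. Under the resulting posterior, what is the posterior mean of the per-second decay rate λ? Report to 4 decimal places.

With a Gamma(shape α, rate β) prior, the Poisson likelihood is conjugate: the posterior is Gamma(α + ΣXᵢ, β + n).
Posterior: Gamma(α+S, β+n) = Gamma(7.0+69, 4.1+9) = Gamma(76.0, 13.1).
Posterior mean = α/β = 76.0/13.1 = 5.8015.

5.8015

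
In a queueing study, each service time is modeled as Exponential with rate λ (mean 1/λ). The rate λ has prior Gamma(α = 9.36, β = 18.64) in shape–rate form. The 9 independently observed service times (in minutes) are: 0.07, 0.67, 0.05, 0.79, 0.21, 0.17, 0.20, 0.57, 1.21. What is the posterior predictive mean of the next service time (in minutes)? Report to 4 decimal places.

With a Gamma(shape α, rate β) prior on the exponential rate λ, the posterior after n observations with total T = Σxᵢ is Gamma(α+n, β+T).
Sum of observations T = 3.94 minutes; n = 9.
Posterior: Gamma(9.36+9, 18.64+3.94) = Gamma(18.36, 22.58).
The predictive distribution for the next observation is Lomax; its mean is β/(α−1) = 22.58/17.36 = 1.3007.

1.3007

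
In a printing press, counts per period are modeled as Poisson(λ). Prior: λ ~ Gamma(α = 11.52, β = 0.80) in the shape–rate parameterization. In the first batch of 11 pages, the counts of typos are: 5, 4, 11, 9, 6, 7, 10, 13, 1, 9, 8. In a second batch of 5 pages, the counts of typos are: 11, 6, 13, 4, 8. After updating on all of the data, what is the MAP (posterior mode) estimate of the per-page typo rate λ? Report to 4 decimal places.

8.0667

With a Gamma(shape α, rate β) prior, the Poisson likelihood is conjugate: the posterior is Gamma(α + ΣXᵢ, β + n).
Batch 1: sum of counts S = 83 over n = 11 pages.
After batch 1: Gamma(α+S, β+n) = Gamma(11.52+83, 0.80+11) = Gamma(94.52, 11.80).
Batch 2: sum of counts S = 42 over n = 5 pages.
After batch 2: Gamma(α+S, β+n) = Gamma(94.52+42, 11.80+5) = Gamma(136.52, 16.80).
Mode of Gamma(α,β) for α≥1 is (α−1)/β = 135.52/16.80 = 8.0667.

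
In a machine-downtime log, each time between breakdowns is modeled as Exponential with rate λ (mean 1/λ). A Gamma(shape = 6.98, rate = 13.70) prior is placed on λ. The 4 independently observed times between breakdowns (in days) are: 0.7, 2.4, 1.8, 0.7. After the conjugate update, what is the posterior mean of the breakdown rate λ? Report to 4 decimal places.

0.5689

With a Gamma(shape α, rate β) prior on the exponential rate λ, the posterior after n observations with total T = Σxᵢ is Gamma(α+n, β+T).
Sum of observations T = 5.6 days; n = 4.
Posterior: Gamma(6.98+4, 13.70+5.6) = Gamma(10.98, 19.30).
Posterior mean of λ = α/β = 10.98/19.30 = 0.5689.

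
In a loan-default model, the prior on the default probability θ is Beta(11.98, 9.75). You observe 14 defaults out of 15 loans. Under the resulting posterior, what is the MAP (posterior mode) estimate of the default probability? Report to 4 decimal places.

The Beta prior is conjugate to a Binomial/Bernoulli likelihood; the update adds successes to α and failures to β.
Posterior: Beta(α+k, β+n−k) = Beta(11.98+14, 9.75+1) = Beta(25.98, 10.75).
Mode of Beta(a,b) for a,b>1 is (a−1)/(a+b−2) = 24.98/34.73 = 0.7193.

0.7193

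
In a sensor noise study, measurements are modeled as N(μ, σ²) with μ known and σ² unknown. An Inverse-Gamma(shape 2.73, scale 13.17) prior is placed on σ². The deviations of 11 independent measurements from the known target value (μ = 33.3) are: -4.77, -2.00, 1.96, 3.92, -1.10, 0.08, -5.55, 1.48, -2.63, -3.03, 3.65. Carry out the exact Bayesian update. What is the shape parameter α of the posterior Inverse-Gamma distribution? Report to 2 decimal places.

With known mean μ and an Inverse-Gamma(α, β) prior on σ², the Normal likelihood is conjugate: posterior is Inv-Gamma(α + n/2, β + Σ(xᵢ−μ)²/2).
Σ(xᵢ−μ)² = (-4.77)² + (-2.00)² + (1.96)² + (3.92)² + (-1.10)² + (0.08)² + (-5.55)² + (1.48)² + (-2.63)² + (-3.03)² + (3.65)² = 109.5905.
Posterior: Inv-Gamma(2.73 + 11/2, 13.17 + 109.5905/2) = Inv-Gamma(8.23, 67.96525).
Posterior α = 8.23.

8.23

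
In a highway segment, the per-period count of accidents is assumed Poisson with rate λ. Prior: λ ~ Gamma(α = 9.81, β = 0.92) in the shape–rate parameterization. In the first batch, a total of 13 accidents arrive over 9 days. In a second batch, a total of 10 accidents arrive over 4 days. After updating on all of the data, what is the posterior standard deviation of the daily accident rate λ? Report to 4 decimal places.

0.4115

With a Gamma(shape α, rate β) prior, the Poisson likelihood is conjugate: the posterior is Gamma(α + ΣXᵢ, β + n).
After batch 1: Gamma(α+S, β+n) = Gamma(9.81+13, 0.92+9) = Gamma(22.81, 9.92).
After batch 2: Gamma(α+S, β+n) = Gamma(22.81+10, 9.92+4) = Gamma(32.81, 13.92).
SD = √α/β = √32.81/13.92 = 0.4115.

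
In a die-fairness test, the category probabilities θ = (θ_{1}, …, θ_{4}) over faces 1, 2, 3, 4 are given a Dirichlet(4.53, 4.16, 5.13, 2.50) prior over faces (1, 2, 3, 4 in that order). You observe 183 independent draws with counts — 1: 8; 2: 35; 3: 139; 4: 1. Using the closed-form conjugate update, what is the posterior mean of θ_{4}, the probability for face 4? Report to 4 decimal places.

The Dirichlet prior is conjugate to the Multinomial likelihood: each posterior αⱼ = prior αⱼ + observed count nⱼ.
Posterior concentration: (12.53, 39.16, 144.13, 3.50), total = 199.32.
E[θ_{4}|data] = α_{4}/Σα = 3.50/199.32 = 0.0176.

0.0176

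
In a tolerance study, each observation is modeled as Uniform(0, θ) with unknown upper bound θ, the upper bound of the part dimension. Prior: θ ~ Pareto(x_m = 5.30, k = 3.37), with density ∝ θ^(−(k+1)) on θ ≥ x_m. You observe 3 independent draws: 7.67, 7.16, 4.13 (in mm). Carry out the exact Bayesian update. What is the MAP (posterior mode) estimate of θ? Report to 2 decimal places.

7.67

A Pareto(scale x_m, shape k) prior on the upper bound θ of Uniform(0, θ) is conjugate: posterior is Pareto(max(x_m, max xᵢ), k + n).
Sample maximum = 7.67; prior scale x_m = 5.30 → posterior scale = max = 7.67.
Posterior shape = 3.37 + 3 = 6.37.
The Pareto density is decreasing on [x_m, ∞), so the mode is x_m = 7.67.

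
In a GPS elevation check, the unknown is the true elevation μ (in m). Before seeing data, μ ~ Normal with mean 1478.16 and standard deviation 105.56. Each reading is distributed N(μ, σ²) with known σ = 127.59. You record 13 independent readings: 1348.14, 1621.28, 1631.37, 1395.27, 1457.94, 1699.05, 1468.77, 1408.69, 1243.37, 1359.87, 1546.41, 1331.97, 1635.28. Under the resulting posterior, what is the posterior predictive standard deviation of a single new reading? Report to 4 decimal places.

131.9278

For Normal data with known variance σ², a Normal(μ₀, σ₀²) prior on μ is conjugate. Posterior precision = 1/σ₀² + n/σ²; posterior mean is the precision-weighted average of μ₀ and x̄.
σ₀² = 105.56² = 11142.9136, σ² = 127.59² = 16279.2081; σ² + n·σ₀² = 16279.2081 + 13·11142.9136 = 161137.0849.
Posterior precision = 1/σ₀² + n/σ² = 1/11142.9136 + 13/16279.2081 = (σ² + n·σ₀²)/(σ₀²σ²) = 161137.0849/(11142.9136·16279.2081); posterior variance σₙ² = σ₀²σ²/(σ² + n·σ₀²) = 11142.9136·16279.2081/161137.0849 = 1125.735950.
Predictive variance for one new observation = σₙ² + σ² = 11142.9136·16279.2081/161137.0849 + 16279.2081 = σ²·(σ₀² + 161137.0849)/161137.0849 = 16279.2081·172279.9985/161137.0849 = 17404.944050; SD = √(16279.2081·172279.9985/161137.0849) = 131.9278.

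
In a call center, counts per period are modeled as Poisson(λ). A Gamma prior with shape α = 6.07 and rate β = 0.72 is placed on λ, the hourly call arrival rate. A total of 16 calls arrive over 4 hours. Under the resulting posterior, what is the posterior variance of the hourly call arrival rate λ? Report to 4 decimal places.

0.9906

With a Gamma(shape α, rate β) prior, the Poisson likelihood is conjugate: the posterior is Gamma(α + ΣXᵢ, β + n).
Posterior: Gamma(α+S, β+n) = Gamma(6.07+16, 0.72+4) = Gamma(22.07, 4.72).
Var = α/β² = 22.07/4.72² = 0.9906.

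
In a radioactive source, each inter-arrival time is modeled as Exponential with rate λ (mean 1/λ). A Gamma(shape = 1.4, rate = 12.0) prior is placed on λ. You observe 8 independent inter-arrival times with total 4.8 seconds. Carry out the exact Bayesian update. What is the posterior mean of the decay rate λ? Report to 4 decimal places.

0.5595

With a Gamma(shape α, rate β) prior on the exponential rate λ, the posterior after n observations with total T = Σxᵢ is Gamma(α+n, β+T).
Posterior: Gamma(1.4+8, 12.0+4.8) = Gamma(9.4, 16.8).
Posterior mean of λ = α/β = 9.4/16.8 = 0.5595.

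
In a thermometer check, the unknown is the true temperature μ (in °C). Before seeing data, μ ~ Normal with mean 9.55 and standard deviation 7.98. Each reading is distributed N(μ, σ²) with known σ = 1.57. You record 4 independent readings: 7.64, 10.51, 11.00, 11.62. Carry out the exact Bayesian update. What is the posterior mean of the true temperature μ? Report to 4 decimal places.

10.1863

For Normal data with known variance σ², a Normal(μ₀, σ₀²) prior on μ is conjugate. Posterior precision = 1/σ₀² + n/σ²; posterior mean is the precision-weighted average of μ₀ and x̄.
Σxᵢ = 7.64 + 10.51 + 11.00 + 11.62 = 40.77, so n·x̄ = 40.77.
σ₀² = 7.98² = 63.6804, σ² = 1.57² = 2.4649; σ² + n·σ₀² = 2.4649 + 4·63.6804 = 257.1865.
Posterior mean = (μ₀/σ₀² + n·x̄/σ²)/(1/σ₀² + n/σ²) = (σ²·μ₀ + σ₀²·n·x̄)/(σ² + n·σ₀²) = (2.4649·9.55 + 63.6804·40.77)/257.1865 = 2619.789703/257.1865 = 10.1863.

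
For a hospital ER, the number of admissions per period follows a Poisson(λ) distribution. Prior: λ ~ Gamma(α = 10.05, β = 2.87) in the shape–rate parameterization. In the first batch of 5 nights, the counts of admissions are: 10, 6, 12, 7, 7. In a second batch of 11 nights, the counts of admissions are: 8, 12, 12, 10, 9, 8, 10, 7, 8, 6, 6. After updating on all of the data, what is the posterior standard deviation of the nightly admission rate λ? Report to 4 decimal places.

With a Gamma(shape α, rate β) prior, the Poisson likelihood is conjugate: the posterior is Gamma(α + ΣXᵢ, β + n).
Batch 1: sum of counts S = 42 over n = 5 nights.
After batch 1: Gamma(α+S, β+n) = Gamma(10.05+42, 2.87+5) = Gamma(52.05, 7.87).
Batch 2: sum of counts S = 96 over n = 11 nights.
After batch 2: Gamma(α+S, β+n) = Gamma(52.05+96, 7.87+11) = Gamma(148.05, 18.87).
SD = √α/β = √148.05/18.87 = 0.6448.

0.6448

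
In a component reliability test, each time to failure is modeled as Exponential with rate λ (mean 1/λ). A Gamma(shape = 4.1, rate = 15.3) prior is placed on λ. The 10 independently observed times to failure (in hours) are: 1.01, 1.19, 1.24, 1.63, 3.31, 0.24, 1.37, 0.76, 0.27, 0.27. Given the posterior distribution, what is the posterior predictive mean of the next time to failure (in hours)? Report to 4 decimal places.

2.0298

With a Gamma(shape α, rate β) prior on the exponential rate λ, the posterior after n observations with total T = Σxᵢ is Gamma(α+n, β+T).
Sum of observations T = 11.29 hours; n = 10.
Posterior: Gamma(4.1+10, 15.3+11.29) = Gamma(14.1, 26.59).
The predictive distribution for the next observation is Lomax; its mean is β/(α−1) = 26.59/13.1 = 2.0298.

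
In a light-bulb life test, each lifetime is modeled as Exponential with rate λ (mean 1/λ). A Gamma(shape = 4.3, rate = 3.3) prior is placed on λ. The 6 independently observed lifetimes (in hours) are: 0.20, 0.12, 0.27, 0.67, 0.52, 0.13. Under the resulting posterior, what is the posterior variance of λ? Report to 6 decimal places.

With a Gamma(shape α, rate β) prior on the exponential rate λ, the posterior after n observations with total T = Σxᵢ is Gamma(α+n, β+T).
Sum of observations T = 1.91 hours; n = 6.
Posterior: Gamma(4.3+6, 3.3+1.91) = Gamma(10.3, 5.21).
Var = α/β² = 0.379456.

0.379456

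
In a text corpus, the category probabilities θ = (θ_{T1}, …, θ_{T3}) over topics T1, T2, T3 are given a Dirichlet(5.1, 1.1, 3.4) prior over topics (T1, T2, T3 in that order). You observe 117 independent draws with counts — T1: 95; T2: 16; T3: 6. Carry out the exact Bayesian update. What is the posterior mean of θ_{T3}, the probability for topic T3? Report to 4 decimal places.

The Dirichlet prior is conjugate to the Multinomial likelihood: each posterior αⱼ = prior αⱼ + observed count nⱼ.
Posterior concentration: (100.1, 17.1, 9.4), total = 126.6.
E[θ_{T3}|data] = α_{T3}/Σα = 9.4/126.6 = 0.0742.

0.0742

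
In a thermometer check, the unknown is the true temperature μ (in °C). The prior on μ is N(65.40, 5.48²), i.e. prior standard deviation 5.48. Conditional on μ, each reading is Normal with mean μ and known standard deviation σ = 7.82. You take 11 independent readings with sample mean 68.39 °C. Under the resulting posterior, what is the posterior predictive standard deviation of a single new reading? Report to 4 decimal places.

For Normal data with known variance σ², a Normal(μ₀, σ₀²) prior on μ is conjugate. Posterior precision = 1/σ₀² + n/σ²; posterior mean is the precision-weighted average of μ₀ and x̄.
σ₀² = 5.48² = 30.0304, σ² = 7.82² = 61.1524; σ² + n·σ₀² = 61.1524 + 11·30.0304 = 391.4868.
Posterior precision = 1/σ₀² + n/σ² = 1/30.0304 + 11/61.1524 = (σ² + n·σ₀²)/(σ₀²σ²) = 391.4868/(30.0304·61.1524); posterior variance σₙ² = σ₀²σ²/(σ² + n·σ₀²) = 30.0304·61.1524/391.4868 = 4.690914.
Predictive variance for one new observation = σₙ² + σ² = 30.0304·61.1524/391.4868 + 61.1524 = σ²·(σ₀² + 391.4868)/391.4868 = 61.1524·421.5172/391.4868 = 65.843314; SD = √(61.1524·421.5172/391.4868) = 8.1144.

8.1144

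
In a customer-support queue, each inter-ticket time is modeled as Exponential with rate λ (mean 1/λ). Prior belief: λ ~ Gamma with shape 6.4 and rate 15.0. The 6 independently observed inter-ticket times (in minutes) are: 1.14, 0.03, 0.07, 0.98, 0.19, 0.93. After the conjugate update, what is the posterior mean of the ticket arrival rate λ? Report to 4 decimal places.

With a Gamma(shape α, rate β) prior on the exponential rate λ, the posterior after n observations with total T = Σxᵢ is Gamma(α+n, β+T).
Sum of observations T = 3.34 minutes; n = 6.
Posterior: Gamma(6.4+6, 15.0+3.34) = Gamma(12.4, 18.34).
Posterior mean of λ = α/β = 12.4/18.34 = 0.6761.

0.6761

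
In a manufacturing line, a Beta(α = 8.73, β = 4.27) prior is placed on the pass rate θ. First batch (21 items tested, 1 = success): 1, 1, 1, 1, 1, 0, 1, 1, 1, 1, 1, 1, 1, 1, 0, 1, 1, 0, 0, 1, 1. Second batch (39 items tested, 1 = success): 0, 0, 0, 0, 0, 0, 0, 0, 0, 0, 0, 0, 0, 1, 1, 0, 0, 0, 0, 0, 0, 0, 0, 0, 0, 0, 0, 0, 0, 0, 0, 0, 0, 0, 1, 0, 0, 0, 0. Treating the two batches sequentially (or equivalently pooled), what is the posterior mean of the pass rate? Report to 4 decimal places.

The Beta prior is conjugate to a Binomial/Bernoulli likelihood; the update adds successes to α and failures to β.
After batch 1: Beta(8.73+17, 4.27+4) = Beta(25.73, 8.27).
After batch 2: Beta(25.73+3, 8.27+36) = Beta(28.73, 44.27).
Posterior mean = α/(α+β) = 28.73/73.00 = 0.3936.

0.3936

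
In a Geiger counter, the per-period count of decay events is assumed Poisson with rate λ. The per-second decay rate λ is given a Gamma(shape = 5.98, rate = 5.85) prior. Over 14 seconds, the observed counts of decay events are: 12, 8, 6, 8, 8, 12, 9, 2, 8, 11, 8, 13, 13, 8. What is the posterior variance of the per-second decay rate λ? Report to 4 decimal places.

0.3350

With a Gamma(shape α, rate β) prior, the Poisson likelihood is conjugate: the posterior is Gamma(α + ΣXᵢ, β + n).
Sum of counts S = 126 over n = 14 seconds.
Posterior: Gamma(α+S, β+n) = Gamma(5.98+126, 5.85+14) = Gamma(131.98, 19.85).
Var = α/β² = 131.98/19.85² = 0.3350.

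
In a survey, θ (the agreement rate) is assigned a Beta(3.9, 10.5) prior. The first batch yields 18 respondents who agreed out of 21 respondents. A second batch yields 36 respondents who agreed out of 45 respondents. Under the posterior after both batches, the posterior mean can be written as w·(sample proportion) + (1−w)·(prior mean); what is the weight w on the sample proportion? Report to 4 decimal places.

The Beta prior is conjugate to a Binomial/Bernoulli likelihood; the update adds successes to α and failures to β.
Total number of respondents: n = 21 + 45 = 66.
Posterior mean = (α₀+k)/(α₀+β₀+n) = [n/(α₀+β₀+n)]·(k/n) + [(α₀+β₀)/(α₀+β₀+n)]·α₀/(α₀+β₀), so only n and the prior enter the weight.
The weight on the data is w = n/(α₀+β₀+n) = 66/(3.9+10.5+66) = 66/80.4 = 0.8209.

0.8209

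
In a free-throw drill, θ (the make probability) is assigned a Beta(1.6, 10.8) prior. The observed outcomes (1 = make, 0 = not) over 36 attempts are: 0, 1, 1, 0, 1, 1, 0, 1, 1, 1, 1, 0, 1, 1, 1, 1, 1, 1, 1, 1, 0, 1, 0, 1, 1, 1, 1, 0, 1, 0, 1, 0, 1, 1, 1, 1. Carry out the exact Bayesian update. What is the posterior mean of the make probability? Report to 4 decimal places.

0.5909

The Beta prior is conjugate to a Binomial/Bernoulli likelihood; the update adds successes to α and failures to β.
Posterior: Beta(α+k, β+n−k) = Beta(1.6+27, 10.8+9) = Beta(28.6, 19.8).
Posterior mean = α/(α+β) = 28.6/48.4 = 0.5909.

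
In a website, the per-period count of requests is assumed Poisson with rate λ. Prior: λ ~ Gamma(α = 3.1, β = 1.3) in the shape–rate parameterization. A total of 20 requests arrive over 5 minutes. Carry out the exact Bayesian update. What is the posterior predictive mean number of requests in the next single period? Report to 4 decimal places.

With a Gamma(shape α, rate β) prior, the Poisson likelihood is conjugate: the posterior is Gamma(α + ΣXᵢ, β + n).
Posterior: Gamma(α+S, β+n) = Gamma(3.1+20, 1.3+5) = Gamma(23.1, 6.3).
The predictive distribution for one future period is NegBinom with mean α/β = 3.6667.

3.6667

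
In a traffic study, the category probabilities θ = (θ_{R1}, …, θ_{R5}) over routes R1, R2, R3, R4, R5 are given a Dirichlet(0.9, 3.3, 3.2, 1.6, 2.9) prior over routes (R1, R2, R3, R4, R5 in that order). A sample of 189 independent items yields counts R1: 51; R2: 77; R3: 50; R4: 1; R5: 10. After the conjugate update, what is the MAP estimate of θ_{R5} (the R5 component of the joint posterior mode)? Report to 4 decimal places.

The Dirichlet prior is conjugate to the Multinomial likelihood: each posterior αⱼ = prior αⱼ + observed count nⱼ.
Posterior concentration: (51.9, 80.3, 53.2, 2.6, 12.9), total = 200.9.
Joint mode component: (α_{R5}−1)/(Σα−K) = 11.9/195.9 = 0.0607.

0.0607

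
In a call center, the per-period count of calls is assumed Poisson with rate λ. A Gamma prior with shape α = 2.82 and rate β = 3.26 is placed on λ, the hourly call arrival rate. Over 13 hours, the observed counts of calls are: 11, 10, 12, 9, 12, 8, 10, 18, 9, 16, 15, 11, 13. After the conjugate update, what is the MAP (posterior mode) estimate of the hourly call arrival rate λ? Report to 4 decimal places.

With a Gamma(shape α, rate β) prior, the Poisson likelihood is conjugate: the posterior is Gamma(α + ΣXᵢ, β + n).
Sum of counts S = 154 over n = 13 hours.
Posterior: Gamma(α+S, β+n) = Gamma(2.82+154, 3.26+13) = Gamma(156.82, 16.26).
Mode of Gamma(α,β) for α≥1 is (α−1)/β = 155.82/16.26 = 9.5830.

9.5830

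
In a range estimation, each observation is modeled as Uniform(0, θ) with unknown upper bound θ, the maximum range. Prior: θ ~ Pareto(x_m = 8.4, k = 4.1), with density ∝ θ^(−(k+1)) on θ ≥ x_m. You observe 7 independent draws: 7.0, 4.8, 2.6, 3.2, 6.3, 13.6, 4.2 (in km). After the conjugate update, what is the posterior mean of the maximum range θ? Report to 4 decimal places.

14.9465

A Pareto(scale x_m, shape k) prior on the upper bound θ of Uniform(0, θ) is conjugate: posterior is Pareto(max(x_m, max xᵢ), k + n).
Sample maximum = 13.6; prior scale x_m = 8.4 → posterior scale = max = 13.6.
Posterior shape = 4.1 + 7 = 11.1.
E[θ|data] = k·x_m/(k−1) = 11.1·13.6/10.1 = 14.9465.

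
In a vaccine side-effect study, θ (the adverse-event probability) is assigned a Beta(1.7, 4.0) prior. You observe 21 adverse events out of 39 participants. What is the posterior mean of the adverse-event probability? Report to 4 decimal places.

0.5078

The Beta prior is conjugate to a Binomial/Bernoulli likelihood; the update adds successes to α and failures to β.
Posterior: Beta(α+k, β+n−k) = Beta(1.7+21, 4.0+18) = Beta(22.7, 22.0).
Posterior mean = α/(α+β) = 22.7/44.7 = 0.5078.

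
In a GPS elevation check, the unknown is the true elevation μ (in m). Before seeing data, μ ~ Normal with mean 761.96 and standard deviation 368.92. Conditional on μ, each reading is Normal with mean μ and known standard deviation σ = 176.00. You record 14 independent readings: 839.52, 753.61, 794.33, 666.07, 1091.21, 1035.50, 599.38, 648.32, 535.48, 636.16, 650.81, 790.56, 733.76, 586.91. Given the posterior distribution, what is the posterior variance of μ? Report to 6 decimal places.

2177.177663

For Normal data with known variance σ², a Normal(μ₀, σ₀²) prior on μ is conjugate. Posterior precision = 1/σ₀² + n/σ²; posterior mean is the precision-weighted average of μ₀ and x̄.
σ₀² = 368.92² = 136101.9664, σ² = 176.00² = 30976; σ² + n·σ₀² = 30976 + 14·136101.9664 = 1936403.5296.
Posterior precision = 1/σ₀² + n/σ² = 1/136101.9664 + 14/30976 = (σ² + n·σ₀²)/(σ₀²σ²) = 1936403.5296/(136101.9664·30976); posterior variance σₙ² = σ₀²σ²/(σ² + n·σ₀²) = 136101.9664·30976/1936403.5296 = 2177.177663.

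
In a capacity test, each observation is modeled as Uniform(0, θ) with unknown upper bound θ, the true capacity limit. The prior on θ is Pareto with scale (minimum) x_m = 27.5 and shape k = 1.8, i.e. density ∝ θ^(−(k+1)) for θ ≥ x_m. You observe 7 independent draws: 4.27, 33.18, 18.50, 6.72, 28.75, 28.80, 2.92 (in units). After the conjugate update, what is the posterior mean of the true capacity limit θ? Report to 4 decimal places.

A Pareto(scale x_m, shape k) prior on the upper bound θ of Uniform(0, θ) is conjugate: posterior is Pareto(max(x_m, max xᵢ), k + n).
Sample maximum = 33.18; prior scale x_m = 27.5 → posterior scale = max = 33.18.
Posterior shape = 1.8 + 7 = 8.8.
E[θ|data] = k·x_m/(k−1) = 8.8·33.18/7.8 = 37.4338.

37.4338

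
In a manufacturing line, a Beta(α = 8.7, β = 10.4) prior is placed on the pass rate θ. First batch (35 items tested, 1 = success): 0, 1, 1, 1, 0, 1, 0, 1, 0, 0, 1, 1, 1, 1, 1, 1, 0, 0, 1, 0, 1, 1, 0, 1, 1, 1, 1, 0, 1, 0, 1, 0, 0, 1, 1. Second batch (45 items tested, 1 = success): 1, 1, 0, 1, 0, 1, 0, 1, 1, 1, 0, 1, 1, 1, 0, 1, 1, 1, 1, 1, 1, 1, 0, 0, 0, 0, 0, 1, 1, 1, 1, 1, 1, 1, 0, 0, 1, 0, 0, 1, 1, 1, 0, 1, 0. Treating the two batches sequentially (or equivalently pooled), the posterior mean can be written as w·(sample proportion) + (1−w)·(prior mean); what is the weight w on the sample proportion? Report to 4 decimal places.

The Beta prior is conjugate to a Binomial/Bernoulli likelihood; the update adds successes to α and failures to β.
Total number of items tested: n = 35 + 45 = 80.
Posterior mean = (α₀+k)/(α₀+β₀+n) = [n/(α₀+β₀+n)]·(k/n) + [(α₀+β₀)/(α₀+β₀+n)]·α₀/(α₀+β₀), so only n and the prior enter the weight.
The weight on the data is w = n/(α₀+β₀+n) = 80/(8.7+10.4+80) = 80/99.1 = 0.8073.

0.8073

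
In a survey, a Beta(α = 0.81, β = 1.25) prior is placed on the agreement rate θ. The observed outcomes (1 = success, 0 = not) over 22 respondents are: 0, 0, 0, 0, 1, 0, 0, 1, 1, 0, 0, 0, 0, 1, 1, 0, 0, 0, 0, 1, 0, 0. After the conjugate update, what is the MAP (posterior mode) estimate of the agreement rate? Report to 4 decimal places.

The Beta prior is conjugate to a Binomial/Bernoulli likelihood; the update adds successes to α and failures to β.
Posterior: Beta(α+k, β+n−k) = Beta(0.81+6, 1.25+16) = Beta(6.81, 17.25).
Mode of Beta(a,b) for a,b>1 is (a−1)/(a+b−2) = 5.81/22.06 = 0.2634.

0.2634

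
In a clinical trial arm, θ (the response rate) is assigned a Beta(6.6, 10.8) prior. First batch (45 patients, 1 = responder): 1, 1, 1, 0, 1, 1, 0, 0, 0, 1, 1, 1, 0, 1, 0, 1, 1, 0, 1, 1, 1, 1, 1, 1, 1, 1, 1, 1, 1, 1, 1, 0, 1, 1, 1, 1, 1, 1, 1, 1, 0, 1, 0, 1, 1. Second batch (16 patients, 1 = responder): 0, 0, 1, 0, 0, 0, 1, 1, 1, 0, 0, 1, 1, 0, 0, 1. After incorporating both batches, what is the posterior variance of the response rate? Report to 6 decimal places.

0.002968

The Beta prior is conjugate to a Binomial/Bernoulli likelihood; the update adds successes to α and failures to β.
After batch 1: Beta(6.6+35, 10.8+10) = Beta(41.6, 20.8).
After batch 2: Beta(41.6+7, 20.8+9) = Beta(48.6, 29.8).
Var = αβ/((α+β)²(α+β+1)) = 48.6·29.8/(78.4²·79.4) = 0.002968.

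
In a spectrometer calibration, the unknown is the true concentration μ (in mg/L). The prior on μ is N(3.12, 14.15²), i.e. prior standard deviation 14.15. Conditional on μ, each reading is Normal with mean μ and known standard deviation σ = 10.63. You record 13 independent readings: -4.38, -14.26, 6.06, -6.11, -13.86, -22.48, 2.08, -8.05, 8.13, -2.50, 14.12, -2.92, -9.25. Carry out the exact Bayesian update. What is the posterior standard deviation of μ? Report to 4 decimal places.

For Normal data with known variance σ², a Normal(μ₀, σ₀²) prior on μ is conjugate. Posterior precision = 1/σ₀² + n/σ²; posterior mean is the precision-weighted average of μ₀ and x̄.
σ₀² = 14.15² = 200.2225, σ² = 10.63² = 112.9969; σ² + n·σ₀² = 112.9969 + 13·200.2225 = 2715.8894.
Posterior precision = 1/σ₀² + n/σ² = 1/200.2225 + 13/112.9969 = (σ² + n·σ₀²)/(σ₀²σ²) = 2715.8894/(200.2225·112.9969); posterior variance σₙ² = σ₀²σ²/(σ² + n·σ₀²) = 200.2225·112.9969/2715.8894 = 8.330428.
Posterior SD = √σₙ² = √(200.2225·112.9969/2715.8894) = 2.8862.

2.8862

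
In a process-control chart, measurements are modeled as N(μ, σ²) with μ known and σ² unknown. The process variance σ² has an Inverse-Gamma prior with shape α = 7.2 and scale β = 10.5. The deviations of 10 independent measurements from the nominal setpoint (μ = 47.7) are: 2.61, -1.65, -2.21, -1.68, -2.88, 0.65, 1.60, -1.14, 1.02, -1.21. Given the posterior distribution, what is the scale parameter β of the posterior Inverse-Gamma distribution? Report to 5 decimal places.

26.66105

With known mean μ and an Inverse-Gamma(α, β) prior on σ², the Normal likelihood is conjugate: posterior is Inv-Gamma(α + n/2, β + Σ(xᵢ−μ)²/2).
Σ(xᵢ−μ)² = (2.61)² + (-1.65)² + (-2.21)² + (-1.68)² + (-2.88)² + (0.65)² + (1.60)² + (-1.14)² + (1.02)² + (-1.21)² = 32.3221.
Posterior: Inv-Gamma(7.2 + 10/2, 10.5 + 32.3221/2) = Inv-Gamma(12.20, 26.66105).
Posterior β = 26.66105.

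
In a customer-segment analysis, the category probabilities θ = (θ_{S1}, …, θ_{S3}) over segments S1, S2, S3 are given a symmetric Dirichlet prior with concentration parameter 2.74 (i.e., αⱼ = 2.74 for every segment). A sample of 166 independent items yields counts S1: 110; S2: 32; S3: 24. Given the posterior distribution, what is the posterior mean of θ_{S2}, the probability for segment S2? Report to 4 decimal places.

0.1994

The Dirichlet prior is conjugate to the Multinomial likelihood: each posterior αⱼ = prior αⱼ + observed count nⱼ.
Posterior concentration: (112.74, 34.74, 26.74), total = 174.22.
E[θ_{S2}|data] = α_{S2}/Σα = 34.74/174.22 = 0.1994.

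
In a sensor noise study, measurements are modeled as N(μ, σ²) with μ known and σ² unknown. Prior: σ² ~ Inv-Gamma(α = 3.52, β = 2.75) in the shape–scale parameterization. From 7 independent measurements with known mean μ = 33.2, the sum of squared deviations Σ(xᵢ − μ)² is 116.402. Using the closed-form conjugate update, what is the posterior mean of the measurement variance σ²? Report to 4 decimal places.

10.1248

With known mean μ and an Inverse-Gamma(α, β) prior on σ², the Normal likelihood is conjugate: posterior is Inv-Gamma(α + n/2, β + Σ(xᵢ−μ)²/2).
Posterior: Inv-Gamma(3.52 + 7/2, 2.75 + 116.402/2) = Inv-Gamma(7.02, 60.9510).
E[σ²|data] = β/(α−1) = 60.9510/6.02 = 10.1248.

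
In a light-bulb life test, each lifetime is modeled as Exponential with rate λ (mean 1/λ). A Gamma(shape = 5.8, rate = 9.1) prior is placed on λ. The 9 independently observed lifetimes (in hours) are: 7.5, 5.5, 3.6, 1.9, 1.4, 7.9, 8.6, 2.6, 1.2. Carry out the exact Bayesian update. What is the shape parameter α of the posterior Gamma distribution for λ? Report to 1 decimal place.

With a Gamma(shape α, rate β) prior on the exponential rate λ, the posterior after n observations with total T = Σxᵢ is Gamma(α+n, β+T).
Sum of observations T = 40.2 hours; n = 9.
Posterior: Gamma(5.8+9, 9.1+40.2) = Gamma(14.8, 49.3).
Posterior α = 14.8.

14.8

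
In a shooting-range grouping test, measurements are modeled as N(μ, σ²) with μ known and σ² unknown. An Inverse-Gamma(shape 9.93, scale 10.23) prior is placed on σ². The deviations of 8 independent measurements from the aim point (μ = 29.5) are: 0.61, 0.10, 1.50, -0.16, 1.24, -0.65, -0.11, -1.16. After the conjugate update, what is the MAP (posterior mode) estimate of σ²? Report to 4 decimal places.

With known mean μ and an Inverse-Gamma(α, β) prior on σ², the Normal likelihood is conjugate: posterior is Inv-Gamma(α + n/2, β + Σ(xᵢ−μ)²/2).
Σ(xᵢ−μ)² = (0.61)² + (0.10)² + (1.50)² + (-0.16)² + (1.24)² + (-0.65)² + (-0.11)² + (-1.16)² = 5.9755.
Posterior: Inv-Gamma(9.93 + 8/2, 10.23 + 5.9755/2) = Inv-Gamma(13.93, 13.21775).
Mode = β/(α+1) = 13.21775/14.93 = 0.8853.

0.8853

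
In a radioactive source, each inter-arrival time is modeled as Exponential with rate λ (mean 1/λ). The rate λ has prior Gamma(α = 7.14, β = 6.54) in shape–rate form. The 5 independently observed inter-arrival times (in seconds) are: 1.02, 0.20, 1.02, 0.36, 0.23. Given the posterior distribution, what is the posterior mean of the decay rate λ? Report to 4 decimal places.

1.2956

With a Gamma(shape α, rate β) prior on the exponential rate λ, the posterior after n observations with total T = Σxᵢ is Gamma(α+n, β+T).
Sum of observations T = 2.83 seconds; n = 5.
Posterior: Gamma(7.14+5, 6.54+2.83) = Gamma(12.14, 9.37).
Posterior mean of λ = α/β = 12.14/9.37 = 1.2956.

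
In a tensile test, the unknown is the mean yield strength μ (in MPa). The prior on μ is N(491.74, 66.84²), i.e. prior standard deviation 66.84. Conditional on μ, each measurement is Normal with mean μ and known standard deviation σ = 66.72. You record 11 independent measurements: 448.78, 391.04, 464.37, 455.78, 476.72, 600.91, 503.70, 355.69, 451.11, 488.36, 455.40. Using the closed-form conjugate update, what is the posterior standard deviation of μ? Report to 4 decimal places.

For Normal data with known variance σ², a Normal(μ₀, σ₀²) prior on μ is conjugate. Posterior precision = 1/σ₀² + n/σ²; posterior mean is the precision-weighted average of μ₀ and x̄.
σ₀² = 66.84² = 4467.5856, σ² = 66.72² = 4451.5584; σ² + n·σ₀² = 4451.5584 + 11·4467.5856 = 53595.
Posterior precision = 1/σ₀² + n/σ² = 1/4467.5856 + 11/4451.5584 = (σ² + n·σ₀²)/(σ₀²σ²) = 53595/(4467.5856·4451.5584); posterior variance σₙ² = σ₀²σ²/(σ² + n·σ₀²) = 4467.5856·4451.5584/53595 = 371.074134.
Posterior SD = √σₙ² = √(4467.5856·4451.5584/53595) = 19.2633.

19.2633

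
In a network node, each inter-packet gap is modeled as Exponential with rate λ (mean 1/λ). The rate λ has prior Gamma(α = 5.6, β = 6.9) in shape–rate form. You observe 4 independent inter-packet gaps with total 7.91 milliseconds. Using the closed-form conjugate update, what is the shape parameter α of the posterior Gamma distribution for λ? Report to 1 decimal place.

9.6

With a Gamma(shape α, rate β) prior on the exponential rate λ, the posterior after n observations with total T = Σxᵢ is Gamma(α+n, β+T).
Posterior: Gamma(5.6+4, 6.9+7.91) = Gamma(9.6, 14.81).
Posterior α = 9.6.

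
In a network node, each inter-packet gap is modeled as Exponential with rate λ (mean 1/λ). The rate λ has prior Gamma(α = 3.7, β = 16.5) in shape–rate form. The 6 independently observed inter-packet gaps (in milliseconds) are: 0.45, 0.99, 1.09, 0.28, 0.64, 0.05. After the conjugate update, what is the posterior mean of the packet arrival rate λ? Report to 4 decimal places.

0.4850

With a Gamma(shape α, rate β) prior on the exponential rate λ, the posterior after n observations with total T = Σxᵢ is Gamma(α+n, β+T).
Sum of observations T = 3.50 milliseconds; n = 6.
Posterior: Gamma(3.7+6, 16.5+3.50) = Gamma(9.7, 20.00).
Posterior mean of λ = α/β = 9.7/20.00 = 0.4850.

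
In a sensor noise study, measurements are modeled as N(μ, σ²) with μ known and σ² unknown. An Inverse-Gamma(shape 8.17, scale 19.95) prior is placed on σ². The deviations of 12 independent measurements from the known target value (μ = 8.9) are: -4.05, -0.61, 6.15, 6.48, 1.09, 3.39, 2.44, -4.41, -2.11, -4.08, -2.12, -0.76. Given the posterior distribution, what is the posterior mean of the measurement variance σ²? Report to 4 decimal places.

With known mean μ and an Inverse-Gamma(α, β) prior on σ², the Normal likelihood is conjugate: posterior is Inv-Gamma(α + n/2, β + Σ(xᵢ−μ)²/2).
Σ(xᵢ−μ)² = (-4.05)² + (-0.61)² + (6.15)² + (6.48)² + (1.09)² + (3.39)² + (2.44)² + (-4.41)² + (-2.11)² + (-4.08)² + (-2.12)² + (-0.76)² = 160.8399.
Posterior: Inv-Gamma(8.17 + 12/2, 19.95 + 160.8399/2) = Inv-Gamma(14.17, 100.36995).
E[σ²|data] = β/(α−1) = 100.36995/13.17 = 7.6211.

7.6211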